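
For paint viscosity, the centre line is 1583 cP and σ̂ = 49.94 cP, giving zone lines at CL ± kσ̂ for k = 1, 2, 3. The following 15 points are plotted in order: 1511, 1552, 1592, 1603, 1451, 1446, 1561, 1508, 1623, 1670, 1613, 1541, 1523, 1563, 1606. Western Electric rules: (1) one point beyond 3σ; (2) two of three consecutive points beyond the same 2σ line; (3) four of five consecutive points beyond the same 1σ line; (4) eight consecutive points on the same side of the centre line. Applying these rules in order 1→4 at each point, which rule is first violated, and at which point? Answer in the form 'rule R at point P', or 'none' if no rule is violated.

Zone of each point (C = within 1σ̂, B = 1σ̂–2σ̂, A = 2σ̂–3σ̂, * = beyond 3σ̂; sign = side of CL): 1:-B, 2:-C, 3:+C, 4:+C, 5:-A, 6:-A, 7:-C, 8:-B, 9:+C, 10:+B, 11:+C, 12:-C, 13:-B, 14:-C, 15:+C
Rule 2 (two of three consecutive points beyond the same 2σ limit) is satisfied at point 6.

rule 2 at point 6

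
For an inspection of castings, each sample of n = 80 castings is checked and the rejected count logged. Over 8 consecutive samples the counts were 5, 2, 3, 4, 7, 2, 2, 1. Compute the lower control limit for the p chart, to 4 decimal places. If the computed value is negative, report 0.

0.0000

p̄ = Σdᵢ / (k·n) = 26 / (8 × 80) = 0.04063
LCL = p̄ − 3·√(p̄(1−p̄)/n) = 0.04063 − 3 × 0.02207 = -0.02559 → 0 (negative, so LCL = 0)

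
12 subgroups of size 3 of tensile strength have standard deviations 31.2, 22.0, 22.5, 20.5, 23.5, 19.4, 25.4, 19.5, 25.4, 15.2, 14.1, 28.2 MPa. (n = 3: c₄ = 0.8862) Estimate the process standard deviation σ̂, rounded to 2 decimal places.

s̄ = (31.2 + 22.0 + 22.5 + 20.5 + 23.5 + 19.4 + 25.4 + 19.5 + 25.4 + 15.2 + 14.1 + 28.2) / 12 = 22.2417
σ̂ = s̄ / c₄ = 22.2417 / 0.8862 = 25.0978

25.10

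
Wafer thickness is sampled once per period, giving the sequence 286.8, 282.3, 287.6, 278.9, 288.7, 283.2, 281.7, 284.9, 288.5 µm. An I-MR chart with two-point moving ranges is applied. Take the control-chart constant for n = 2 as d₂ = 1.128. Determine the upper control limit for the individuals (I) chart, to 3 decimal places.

298.729

X̄ = (286.8 + 282.3 + 287.6 + 278.9 + 288.7 + 283.2 + 281.7 + 284.9 + 288.5) / 9 = 284.7333
Moving ranges: 4.5, 5.3, 8.7, 9.8, 5.5, 1.5, 3.2, 3.6; M̄R̄ = 42.1000 / 8 = 5.2625
UCL = X̄ + 3·M̄R̄/d₂ = 284.7333 + 3 × 5.2625 / 1.128 = 298.7293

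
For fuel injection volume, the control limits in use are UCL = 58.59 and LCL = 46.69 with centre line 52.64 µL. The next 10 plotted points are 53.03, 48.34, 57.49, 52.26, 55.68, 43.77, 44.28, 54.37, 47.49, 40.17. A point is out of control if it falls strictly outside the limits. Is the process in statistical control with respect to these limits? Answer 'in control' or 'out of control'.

out of control

Compare each point to [46.69, 58.59]: sample 6 = 43.77 < LCL; sample 7 = 44.28 < LCL; sample 10 = 40.17 < LCL.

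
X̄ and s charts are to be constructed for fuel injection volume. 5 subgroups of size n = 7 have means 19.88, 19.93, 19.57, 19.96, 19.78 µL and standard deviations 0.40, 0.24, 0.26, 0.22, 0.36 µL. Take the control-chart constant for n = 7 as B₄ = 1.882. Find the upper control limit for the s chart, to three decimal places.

0.557

s̄ = (0.40 + 0.24 + 0.26 + 0.22 + 0.36) / 5 = 0.2960
UCL_s = B₄·s̄ = 1.882 × 0.2960 = 0.5571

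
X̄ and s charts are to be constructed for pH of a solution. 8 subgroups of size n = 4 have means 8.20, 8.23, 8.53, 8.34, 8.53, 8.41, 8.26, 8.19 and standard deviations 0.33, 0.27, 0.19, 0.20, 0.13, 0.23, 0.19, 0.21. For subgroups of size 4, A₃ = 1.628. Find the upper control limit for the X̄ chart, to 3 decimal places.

8.692

X̄̄ = (8.20 + 8.23 + 8.53 + 8.34 + 8.53 + 8.41 + 8.26 + 8.19) / 8 = 8.3362
s̄ = (0.33 + 0.27 + 0.19 + 0.20 + 0.13 + 0.23 + 0.19 + 0.21) / 8 = 0.2188
UCL = X̄̄ + A₃·s̄ = 8.3362 + 1.628 × 0.2188 = 8.6924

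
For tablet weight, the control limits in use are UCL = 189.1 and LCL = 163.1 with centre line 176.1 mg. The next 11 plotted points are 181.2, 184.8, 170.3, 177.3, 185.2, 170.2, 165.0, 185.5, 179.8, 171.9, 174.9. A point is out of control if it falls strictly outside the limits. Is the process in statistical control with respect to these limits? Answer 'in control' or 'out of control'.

in control

All 11 points lie within [163.1, 189.1].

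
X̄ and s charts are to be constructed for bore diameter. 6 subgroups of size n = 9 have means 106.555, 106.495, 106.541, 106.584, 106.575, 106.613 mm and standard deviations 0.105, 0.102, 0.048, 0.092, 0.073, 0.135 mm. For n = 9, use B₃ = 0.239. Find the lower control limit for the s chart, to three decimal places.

s̄ = (0.105 + 0.102 + 0.048 + 0.092 + 0.073 + 0.135) / 6 = 0.0925
LCL_s = B₃·s̄ = 0.239 × 0.0925 = 0.0221

0.022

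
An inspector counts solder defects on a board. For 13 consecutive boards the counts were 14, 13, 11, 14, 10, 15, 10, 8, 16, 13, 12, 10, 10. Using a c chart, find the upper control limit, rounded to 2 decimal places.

22.39

c̄ = (14 + 13 + 11 + 14 + 10 + 15 + 10 + 8 + 16 + 13 + 12 + 10 + 10) / 13 = 156 / 13 = 12.0000
UCL = c̄ + 3√c̄ = 12.0000 + 3 × √12.0000 = 12.0000 + 3 × 3.4641 = 22.3923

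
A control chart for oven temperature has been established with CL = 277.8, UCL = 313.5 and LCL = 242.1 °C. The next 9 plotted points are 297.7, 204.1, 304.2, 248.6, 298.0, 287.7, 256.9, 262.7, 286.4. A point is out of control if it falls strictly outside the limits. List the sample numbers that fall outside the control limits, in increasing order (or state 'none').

2

Compare each point to [242.1, 313.5]: sample 2 = 204.1 < LCL.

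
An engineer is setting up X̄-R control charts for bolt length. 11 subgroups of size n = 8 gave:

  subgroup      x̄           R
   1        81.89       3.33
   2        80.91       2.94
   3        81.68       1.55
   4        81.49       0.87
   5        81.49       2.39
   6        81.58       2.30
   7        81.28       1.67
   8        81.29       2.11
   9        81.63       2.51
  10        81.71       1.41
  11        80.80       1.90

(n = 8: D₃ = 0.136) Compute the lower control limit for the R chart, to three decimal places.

0.284

R̄ = (3.33 + 2.94 + 1.55 + 0.87 + 2.39 + 2.30 + 1.67 + 2.11 + 2.51 + 1.41 + 1.90) / 11 = 22.9800 / 11 = 2.0891
LCL_R = D₃·R̄ = 0.136 × 2.0891 = 0.2841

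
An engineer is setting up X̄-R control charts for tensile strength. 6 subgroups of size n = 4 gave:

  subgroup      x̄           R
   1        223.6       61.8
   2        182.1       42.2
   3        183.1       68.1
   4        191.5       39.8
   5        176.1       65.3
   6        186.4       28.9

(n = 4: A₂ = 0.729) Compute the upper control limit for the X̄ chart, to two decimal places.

X̄̄ = (223.6 + 182.1 + 183.1 + 191.5 + 176.1 + 186.4) / 6 = 1142.8000 / 6 = 190.4667
R̄ = (61.8 + 42.2 + 68.1 + 39.8 + 65.3 + 28.9) / 6 = 306.1000 / 6 = 51.0167
UCL = X̄̄ + A₂·R̄ = 190.4667 + 0.729 × 51.0167 = 227.6578

227.66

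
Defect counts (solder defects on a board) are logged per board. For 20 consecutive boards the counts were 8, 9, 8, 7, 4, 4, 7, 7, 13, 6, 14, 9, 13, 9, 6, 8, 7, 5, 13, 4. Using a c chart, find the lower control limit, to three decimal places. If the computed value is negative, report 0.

0.000

c̄ = (8 + 9 + 8 + 7 + 4 + 4 + 7 + 7 + 13 + 6 + 14 + 9 + 13 + 9 + 6 + 8 + 7 + 5 + 13 + 4) / 20 = 161 / 20 = 8.0500
LCL = c̄ − 3√c̄ = 8.0500 − 3 × 2.8373 = -0.4618 → 0 (cannot be negative)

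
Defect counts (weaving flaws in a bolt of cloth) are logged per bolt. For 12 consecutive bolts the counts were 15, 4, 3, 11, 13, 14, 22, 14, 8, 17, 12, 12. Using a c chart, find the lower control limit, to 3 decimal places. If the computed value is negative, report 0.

1.655

c̄ = (15 + 4 + 3 + 11 + 13 + 14 + 22 + 14 + 8 + 17 + 12 + 12) / 12 = 145 / 12 = 12.0833
LCL = c̄ − 3√c̄ = 12.0833 − 3 × 3.4761 = 1.6550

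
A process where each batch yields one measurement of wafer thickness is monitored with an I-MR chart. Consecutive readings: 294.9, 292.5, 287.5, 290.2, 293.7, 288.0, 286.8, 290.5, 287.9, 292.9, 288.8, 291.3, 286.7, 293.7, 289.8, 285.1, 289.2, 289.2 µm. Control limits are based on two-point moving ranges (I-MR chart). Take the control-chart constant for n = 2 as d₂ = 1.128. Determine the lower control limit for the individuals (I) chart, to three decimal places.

280.119

X̄ = (294.9 + 292.5 + 287.5 + 290.2 + 293.7 + 288.0 + 286.8 + 290.5 + 287.9 + 292.9 + 288.8 + 291.3 + 286.7 + 293.7 + 289.8 + 285.1 + 289.2 + 289.2) / 18 = 289.9278
Moving ranges: 2.4, 5.0, 2.7, 3.5, 5.7, 1.2, 3.7, 2.6, 5.0, 4.1, 2.5, 4.6, 7.0, 3.9, 4.7, 4.1, 0.0; M̄R̄ = 62.7000 / 17 = 3.6882
LCL = X̄ − 3·M̄R̄/d₂ = 289.9278 − 3 × 3.6882 / 1.128 = 280.1186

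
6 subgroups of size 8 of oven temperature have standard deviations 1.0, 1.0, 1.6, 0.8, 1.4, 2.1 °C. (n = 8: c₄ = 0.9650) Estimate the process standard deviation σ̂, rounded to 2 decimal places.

s̄ = (1.0 + 1.0 + 1.6 + 0.8 + 1.4 + 2.1) / 6 = 1.3167
σ̂ = s̄ / c₄ = 1.3167 / 0.9650 = 1.3644

1.36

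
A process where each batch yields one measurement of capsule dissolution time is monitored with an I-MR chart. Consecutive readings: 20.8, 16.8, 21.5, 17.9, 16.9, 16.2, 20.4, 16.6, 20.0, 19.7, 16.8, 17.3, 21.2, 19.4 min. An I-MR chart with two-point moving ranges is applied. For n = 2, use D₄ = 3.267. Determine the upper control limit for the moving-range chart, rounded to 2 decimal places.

8.75

Moving ranges: 4.0, 4.7, 3.6, 1.0, 0.7, 4.2, 3.8, 3.4, 0.3, 2.9, 0.5, 3.9, 1.8; M̄R̄ = 34.8000 / 13 = 2.6769
UCL_MR = D₄·M̄R̄ = 3.267 × 2.6769 = 8.7455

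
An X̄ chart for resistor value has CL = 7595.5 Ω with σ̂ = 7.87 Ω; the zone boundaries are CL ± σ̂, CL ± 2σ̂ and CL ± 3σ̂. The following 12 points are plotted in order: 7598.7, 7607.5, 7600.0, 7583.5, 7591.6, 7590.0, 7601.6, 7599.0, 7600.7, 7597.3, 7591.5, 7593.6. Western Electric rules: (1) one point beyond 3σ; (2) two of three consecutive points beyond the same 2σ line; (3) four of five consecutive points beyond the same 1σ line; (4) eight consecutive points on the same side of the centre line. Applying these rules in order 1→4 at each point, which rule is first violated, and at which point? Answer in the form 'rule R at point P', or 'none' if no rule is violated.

none

Zone of each point (C = within 1σ̂, B = 1σ̂–2σ̂, A = 2σ̂–3σ̂, * = beyond 3σ̂; sign = side of CL): 1:+C, 2:+B, 3:+C, 4:-B, 5:-C, 6:-C, 7:+C, 8:+C, 9:+C, 10:+C, 11:-C, 12:-C
No rule fires across all 12 points.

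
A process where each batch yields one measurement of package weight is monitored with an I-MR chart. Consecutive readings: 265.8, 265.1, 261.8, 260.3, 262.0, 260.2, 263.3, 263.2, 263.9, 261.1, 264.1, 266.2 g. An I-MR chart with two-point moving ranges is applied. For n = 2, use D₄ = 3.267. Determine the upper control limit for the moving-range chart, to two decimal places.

6.18

Moving ranges: 0.7, 3.3, 1.5, 1.7, 1.8, 3.1, 0.1, 0.7, 2.8, 3.0, 2.1; M̄R̄ = 20.8000 / 11 = 1.8909
UCL_MR = D₄·M̄R̄ = 3.267 × 1.8909 = 6.1776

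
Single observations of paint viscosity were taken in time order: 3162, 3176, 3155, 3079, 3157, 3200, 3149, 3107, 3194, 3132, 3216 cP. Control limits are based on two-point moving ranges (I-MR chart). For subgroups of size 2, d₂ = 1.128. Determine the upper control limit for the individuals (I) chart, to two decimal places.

3305.40

X̄ = (3162 + 3176 + 3155 + 3079 + 3157 + 3200 + 3149 + 3107 + 3194 + 3132 + 3216) / 11 = 3157.0000
Moving ranges: 14, 21, 76, 78, 43, 51, 42, 87, 62, 84; M̄R̄ = 558.0000 / 10 = 55.8000
UCL = X̄ + 3·M̄R̄/d₂ = 3157.0000 + 3 × 55.8000 / 1.128 = 3305.4043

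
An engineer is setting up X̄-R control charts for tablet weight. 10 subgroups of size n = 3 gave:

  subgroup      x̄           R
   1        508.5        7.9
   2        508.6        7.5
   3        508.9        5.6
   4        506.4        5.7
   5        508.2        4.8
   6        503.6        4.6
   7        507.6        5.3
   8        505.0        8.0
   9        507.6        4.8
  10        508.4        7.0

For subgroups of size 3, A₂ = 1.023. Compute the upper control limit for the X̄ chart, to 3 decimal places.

513.541

X̄̄ = (508.5 + 508.6 + 508.9 + 506.4 + 508.2 + 503.6 + 507.6 + 505.0 + 507.6 + 508.4) / 10 = 5072.8000 / 10 = 507.2800
R̄ = (7.9 + 7.5 + 5.6 + 5.7 + 4.8 + 4.6 + 5.3 + 8.0 + 4.8 + 7.0) / 10 = 61.2000 / 10 = 6.1200
UCL = X̄̄ + A₂·R̄ = 507.2800 + 1.023 × 6.1200 = 513.5408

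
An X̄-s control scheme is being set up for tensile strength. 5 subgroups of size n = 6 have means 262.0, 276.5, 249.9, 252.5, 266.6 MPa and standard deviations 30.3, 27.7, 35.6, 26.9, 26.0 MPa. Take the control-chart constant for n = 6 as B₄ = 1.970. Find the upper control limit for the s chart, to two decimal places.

57.72

s̄ = (30.3 + 27.7 + 35.6 + 26.9 + 26.0) / 5 = 29.3000
UCL_s = B₄·s̄ = 1.970 × 29.3000 = 57.7210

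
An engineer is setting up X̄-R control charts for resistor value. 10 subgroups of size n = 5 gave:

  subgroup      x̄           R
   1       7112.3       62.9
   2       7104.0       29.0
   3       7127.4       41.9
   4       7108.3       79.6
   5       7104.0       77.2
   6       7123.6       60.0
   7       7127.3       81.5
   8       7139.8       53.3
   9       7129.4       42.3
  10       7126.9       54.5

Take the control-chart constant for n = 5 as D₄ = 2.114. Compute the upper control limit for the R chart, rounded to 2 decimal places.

123.08

R̄ = (62.9 + 29.0 + 41.9 + 79.6 + 77.2 + 60.0 + 81.5 + 53.3 + 42.3 + 54.5) / 10 = 582.2000 / 10 = 58.2200
UCL_R = D₄·R̄ = 2.114 × 58.2200 = 123.0771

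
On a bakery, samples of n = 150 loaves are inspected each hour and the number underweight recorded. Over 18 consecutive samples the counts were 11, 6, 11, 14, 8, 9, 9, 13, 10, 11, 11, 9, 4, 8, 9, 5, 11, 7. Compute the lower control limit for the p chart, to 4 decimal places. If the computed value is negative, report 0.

0.0026

p̄ = Σdᵢ / (k·n) = 166 / (18 × 150) = 0.06148
LCL = p̄ − 3·√(p̄(1−p̄)/n) = 0.06148 − 3 × 0.01961 = 0.00264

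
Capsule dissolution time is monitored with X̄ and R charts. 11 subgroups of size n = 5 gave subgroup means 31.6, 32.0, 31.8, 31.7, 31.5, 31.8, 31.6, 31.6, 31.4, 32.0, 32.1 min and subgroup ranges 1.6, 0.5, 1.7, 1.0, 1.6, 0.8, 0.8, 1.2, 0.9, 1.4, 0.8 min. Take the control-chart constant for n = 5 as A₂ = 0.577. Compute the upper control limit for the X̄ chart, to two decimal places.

32.38

X̄̄ = (31.6 + 32.0 + 31.8 + 31.7 + 31.5 + 31.8 + 31.6 + 31.6 + 31.4 + 32.0 + 32.1) / 11 = 349.1000 / 11 = 31.7364
R̄ = (1.6 + 0.5 + 1.7 + 1.0 + 1.6 + 0.8 + 0.8 + 1.2 + 0.9 + 1.4 + 0.8) / 11 = 12.3000 / 11 = 1.1182
UCL = X̄̄ + A₂·R̄ = 31.7364 + 0.577 × 1.1182 = 32.3816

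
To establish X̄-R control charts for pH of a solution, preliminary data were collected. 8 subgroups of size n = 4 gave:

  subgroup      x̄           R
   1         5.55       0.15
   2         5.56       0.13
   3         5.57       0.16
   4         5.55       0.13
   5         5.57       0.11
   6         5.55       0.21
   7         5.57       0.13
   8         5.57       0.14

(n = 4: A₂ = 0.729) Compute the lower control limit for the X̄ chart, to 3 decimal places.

X̄̄ = (5.55 + 5.56 + 5.57 + 5.55 + 5.57 + 5.55 + 5.57 + 5.57) / 8 = 44.4900 / 8 = 5.5613
R̄ = (0.15 + 0.13 + 0.16 + 0.13 + 0.11 + 0.21 + 0.13 + 0.14) / 8 = 1.1600 / 8 = 0.1450
LCL = X̄̄ − A₂·R̄ = 5.5613 − 0.729 × 0.1450 = 5.4555

5.456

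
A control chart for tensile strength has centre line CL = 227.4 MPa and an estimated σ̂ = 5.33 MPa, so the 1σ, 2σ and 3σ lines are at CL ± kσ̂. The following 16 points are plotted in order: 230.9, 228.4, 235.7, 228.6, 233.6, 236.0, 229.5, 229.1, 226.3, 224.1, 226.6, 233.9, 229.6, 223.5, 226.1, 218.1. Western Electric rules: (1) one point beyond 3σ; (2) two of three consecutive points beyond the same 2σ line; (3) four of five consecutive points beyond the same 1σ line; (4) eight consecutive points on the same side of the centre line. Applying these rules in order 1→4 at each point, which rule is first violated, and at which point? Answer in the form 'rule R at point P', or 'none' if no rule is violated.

rule 4 at point 8

Zone of each point (C = within 1σ̂, B = 1σ̂–2σ̂, A = 2σ̂–3σ̂, * = beyond 3σ̂; sign = side of CL): 1:+C, 2:+C, 3:+B, 4:+C, 5:+B, 6:+B, 7:+C, 8:+C, 9:-C, 10:-C, 11:-C, 12:+B, 13:+C, 14:-C, 15:-C, 16:-B
Rule 4 (eight consecutive points on the same side of the centre line) is satisfied at point 8.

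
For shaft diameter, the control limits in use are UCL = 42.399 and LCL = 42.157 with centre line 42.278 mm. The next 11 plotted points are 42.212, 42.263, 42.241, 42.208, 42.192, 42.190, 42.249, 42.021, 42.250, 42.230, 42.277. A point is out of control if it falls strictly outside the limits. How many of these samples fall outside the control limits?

1

Compare each point to [42.157, 42.399]: sample 8 = 42.021 < LCL.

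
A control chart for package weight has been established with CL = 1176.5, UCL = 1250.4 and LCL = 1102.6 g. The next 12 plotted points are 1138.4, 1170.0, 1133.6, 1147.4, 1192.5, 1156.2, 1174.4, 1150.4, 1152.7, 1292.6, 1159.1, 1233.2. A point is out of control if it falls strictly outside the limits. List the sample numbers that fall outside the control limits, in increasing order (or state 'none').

Compare each point to [1102.6, 1250.4]: sample 10 = 1292.6 > UCL.

10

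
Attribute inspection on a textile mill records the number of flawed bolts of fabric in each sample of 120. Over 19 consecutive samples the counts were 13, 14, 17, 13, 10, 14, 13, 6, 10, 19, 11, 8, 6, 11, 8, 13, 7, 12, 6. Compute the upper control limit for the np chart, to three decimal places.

p̄ = Σdᵢ / (k·n) = 211 / (19 × 120) = 0.09254
UCL = np̄ + 3·√(np̄(1−p̄)) = 11.1053 + 3 × √(11.1053×0.90746) = 11.1053 + 3 × 3.1745 = 20.6288

20.629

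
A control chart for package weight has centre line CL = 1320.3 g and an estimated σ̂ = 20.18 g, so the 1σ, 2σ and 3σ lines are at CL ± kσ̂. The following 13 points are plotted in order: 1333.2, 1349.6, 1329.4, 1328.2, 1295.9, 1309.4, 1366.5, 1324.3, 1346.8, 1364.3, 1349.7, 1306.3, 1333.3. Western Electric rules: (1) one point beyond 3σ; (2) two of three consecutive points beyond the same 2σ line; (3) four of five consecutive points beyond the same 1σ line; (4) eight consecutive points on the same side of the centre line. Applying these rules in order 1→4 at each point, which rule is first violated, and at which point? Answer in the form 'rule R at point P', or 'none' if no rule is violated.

Zone of each point (C = within 1σ̂, B = 1σ̂–2σ̂, A = 2σ̂–3σ̂, * = beyond 3σ̂; sign = side of CL): 1:+C, 2:+B, 3:+C, 4:+C, 5:-B, 6:-C, 7:+A, 8:+C, 9:+B, 10:+A, 11:+B, 12:-C, 13:+C
Rule 3 (four of five consecutive points beyond the same 1σ limit) is satisfied at point 11.

rule 3 at point 11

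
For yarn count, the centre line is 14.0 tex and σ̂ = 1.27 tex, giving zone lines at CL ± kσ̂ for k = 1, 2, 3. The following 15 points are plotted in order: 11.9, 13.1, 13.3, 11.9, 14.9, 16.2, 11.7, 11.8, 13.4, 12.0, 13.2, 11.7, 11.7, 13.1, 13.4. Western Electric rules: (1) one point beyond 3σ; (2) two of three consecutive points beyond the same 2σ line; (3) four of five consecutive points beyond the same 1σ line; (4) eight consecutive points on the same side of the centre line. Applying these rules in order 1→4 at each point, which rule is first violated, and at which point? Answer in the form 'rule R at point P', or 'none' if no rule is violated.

rule 4 at point 14

Zone of each point (C = within 1σ̂, B = 1σ̂–2σ̂, A = 2σ̂–3σ̂, * = beyond 3σ̂; sign = side of CL): 1:-B, 2:-C, 3:-C, 4:-B, 5:+C, 6:+B, 7:-B, 8:-B, 9:-C, 10:-B, 11:-C, 12:-B, 13:-B, 14:-C, 15:-C
Rule 4 (eight consecutive points on the same side of the centre line) is satisfied at point 14.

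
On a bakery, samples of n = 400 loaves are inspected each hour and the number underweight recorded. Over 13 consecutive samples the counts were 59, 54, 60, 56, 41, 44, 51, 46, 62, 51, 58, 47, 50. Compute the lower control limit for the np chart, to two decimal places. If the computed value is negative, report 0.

p̄ = Σdᵢ / (k·n) = 679 / (13 × 400) = 0.13058
LCL = np̄ − 3·√(np̄(1−p̄)) = 52.2308 − 3 × 6.7387 = 32.0145

32.01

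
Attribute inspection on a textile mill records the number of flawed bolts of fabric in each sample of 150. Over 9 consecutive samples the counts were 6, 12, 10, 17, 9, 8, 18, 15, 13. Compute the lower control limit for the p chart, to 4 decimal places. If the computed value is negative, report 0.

p̄ = Σdᵢ / (k·n) = 108 / (9 × 150) = 0.08000
LCL = p̄ − 3·√(p̄(1−p̄)/n) = 0.08000 − 3 × 0.02215 = 0.01355

0.0135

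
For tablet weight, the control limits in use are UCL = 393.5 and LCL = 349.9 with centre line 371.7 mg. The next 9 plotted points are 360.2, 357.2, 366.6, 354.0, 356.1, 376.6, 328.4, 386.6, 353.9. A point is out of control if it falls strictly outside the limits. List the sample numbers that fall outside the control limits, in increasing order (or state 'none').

Compare each point to [349.9, 393.5]: sample 7 = 328.4 < LCL.

7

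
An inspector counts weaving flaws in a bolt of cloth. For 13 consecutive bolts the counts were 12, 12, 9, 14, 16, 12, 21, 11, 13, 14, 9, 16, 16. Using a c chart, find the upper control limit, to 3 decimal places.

24.469

c̄ = (12 + 12 + 9 + 14 + 16 + 12 + 21 + 11 + 13 + 14 + 9 + 16 + 16) / 13 = 175 / 13 = 13.4615
UCL = c̄ + 3√c̄ = 13.4615 + 3 × √13.4615 = 13.4615 + 3 × 3.6690 = 24.4685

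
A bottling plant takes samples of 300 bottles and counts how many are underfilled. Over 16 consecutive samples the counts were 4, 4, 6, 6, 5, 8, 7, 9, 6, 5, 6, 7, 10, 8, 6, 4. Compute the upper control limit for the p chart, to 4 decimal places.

0.0459

p̄ = Σdᵢ / (k·n) = 101 / (16 × 300) = 0.02104
UCL = p̄ + 3·√(p̄(1−p̄)/n) = 0.02104 + 3 × √(0.02104×0.97896/300) = 0.02104 + 3 × 0.00829 = 0.04590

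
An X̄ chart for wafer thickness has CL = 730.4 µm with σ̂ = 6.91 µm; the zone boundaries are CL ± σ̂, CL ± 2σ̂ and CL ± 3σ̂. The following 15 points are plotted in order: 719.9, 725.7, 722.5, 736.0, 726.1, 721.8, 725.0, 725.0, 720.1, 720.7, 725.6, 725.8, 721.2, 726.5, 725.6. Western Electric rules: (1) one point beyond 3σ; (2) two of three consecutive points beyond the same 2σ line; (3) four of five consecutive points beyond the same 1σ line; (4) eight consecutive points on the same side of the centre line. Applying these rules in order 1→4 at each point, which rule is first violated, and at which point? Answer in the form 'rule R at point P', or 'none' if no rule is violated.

rule 4 at point 12

Zone of each point (C = within 1σ̂, B = 1σ̂–2σ̂, A = 2σ̂–3σ̂, * = beyond 3σ̂; sign = side of CL): 1:-B, 2:-C, 3:-B, 4:+C, 5:-C, 6:-B, 7:-C, 8:-C, 9:-B, 10:-B, 11:-C, 12:-C, 13:-B, 14:-C, 15:-C
Rule 4 (eight consecutive points on the same side of the centre line) is satisfied at point 12.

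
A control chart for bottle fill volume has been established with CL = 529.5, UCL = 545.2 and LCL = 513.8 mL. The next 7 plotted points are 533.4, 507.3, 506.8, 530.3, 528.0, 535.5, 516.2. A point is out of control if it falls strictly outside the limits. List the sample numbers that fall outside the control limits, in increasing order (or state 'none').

Compare each point to [513.8, 545.2]: sample 2 = 507.3 < LCL; sample 3 = 506.8 < LCL.

2, 3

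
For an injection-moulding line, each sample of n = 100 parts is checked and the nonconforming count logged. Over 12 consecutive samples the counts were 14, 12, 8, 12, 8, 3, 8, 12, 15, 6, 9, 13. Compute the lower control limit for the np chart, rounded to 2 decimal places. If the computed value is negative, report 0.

1.00

p̄ = Σdᵢ / (k·n) = 120 / (12 × 100) = 0.10000
LCL = np̄ − 3·√(np̄(1−p̄)) = 10.0000 − 3 × 3.0000 = 1.0000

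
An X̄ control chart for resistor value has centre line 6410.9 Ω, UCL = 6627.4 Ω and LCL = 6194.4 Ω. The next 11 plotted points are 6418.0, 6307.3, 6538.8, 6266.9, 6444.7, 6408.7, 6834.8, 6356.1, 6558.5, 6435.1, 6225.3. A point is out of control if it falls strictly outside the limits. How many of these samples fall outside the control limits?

1

Compare each point to [6194.4, 6627.4]: sample 7 = 6834.8 > UCL.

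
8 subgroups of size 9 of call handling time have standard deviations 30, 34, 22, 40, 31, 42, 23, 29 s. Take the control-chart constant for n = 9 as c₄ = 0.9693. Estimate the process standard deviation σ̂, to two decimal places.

32.37

s̄ = (30 + 34 + 22 + 40 + 31 + 42 + 23 + 29) / 8 = 31.3750
σ̂ = s̄ / c₄ = 31.3750 / 0.9693 = 32.3687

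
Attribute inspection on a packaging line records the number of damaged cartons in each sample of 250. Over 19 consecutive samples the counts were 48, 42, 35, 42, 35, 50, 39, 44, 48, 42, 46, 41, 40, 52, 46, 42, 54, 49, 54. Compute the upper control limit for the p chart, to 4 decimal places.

0.2514

p̄ = Σdᵢ / (k·n) = 849 / (19 × 250) = 0.17874
UCL = p̄ + 3·√(p̄(1−p̄)/n) = 0.17874 + 3 × √(0.17874×0.82126/250) = 0.17874 + 3 × 0.02423 = 0.25143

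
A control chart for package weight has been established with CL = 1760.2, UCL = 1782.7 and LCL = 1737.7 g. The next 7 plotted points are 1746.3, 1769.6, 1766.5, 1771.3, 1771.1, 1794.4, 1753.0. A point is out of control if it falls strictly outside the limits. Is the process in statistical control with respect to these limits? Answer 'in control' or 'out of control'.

Compare each point to [1737.7, 1782.7]: sample 6 = 1794.4 > UCL.

out of control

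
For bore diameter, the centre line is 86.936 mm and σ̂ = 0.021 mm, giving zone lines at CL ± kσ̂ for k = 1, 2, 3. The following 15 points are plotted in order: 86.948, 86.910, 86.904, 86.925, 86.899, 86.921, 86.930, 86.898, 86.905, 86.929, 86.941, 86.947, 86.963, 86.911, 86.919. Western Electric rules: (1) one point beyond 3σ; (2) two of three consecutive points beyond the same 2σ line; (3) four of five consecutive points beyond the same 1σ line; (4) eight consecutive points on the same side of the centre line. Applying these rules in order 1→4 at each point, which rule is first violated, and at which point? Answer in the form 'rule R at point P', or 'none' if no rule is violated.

Zone of each point (C = within 1σ̂, B = 1σ̂–2σ̂, A = 2σ̂–3σ̂, * = beyond 3σ̂; sign = side of CL): 1:+C, 2:-B, 3:-B, 4:-C, 5:-B, 6:-C, 7:-C, 8:-B, 9:-B, 10:-C, 11:+C, 12:+C, 13:+B, 14:-B, 15:-C
Rule 4 (eight consecutive points on the same side of the centre line) is satisfied at point 9.

rule 4 at point 9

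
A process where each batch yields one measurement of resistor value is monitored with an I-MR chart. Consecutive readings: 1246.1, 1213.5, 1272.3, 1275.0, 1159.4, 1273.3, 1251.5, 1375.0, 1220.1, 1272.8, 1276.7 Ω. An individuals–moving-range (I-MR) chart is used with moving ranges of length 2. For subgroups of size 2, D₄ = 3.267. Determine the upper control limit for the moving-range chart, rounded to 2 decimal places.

222.29

Moving ranges: 32.6, 58.8, 2.7, 115.6, 113.9, 21.8, 123.5, 154.9, 52.7, 3.9; M̄R̄ = 680.4000 / 10 = 68.0400
UCL_MR = D₄·M̄R̄ = 3.267 × 68.0400 = 222.2867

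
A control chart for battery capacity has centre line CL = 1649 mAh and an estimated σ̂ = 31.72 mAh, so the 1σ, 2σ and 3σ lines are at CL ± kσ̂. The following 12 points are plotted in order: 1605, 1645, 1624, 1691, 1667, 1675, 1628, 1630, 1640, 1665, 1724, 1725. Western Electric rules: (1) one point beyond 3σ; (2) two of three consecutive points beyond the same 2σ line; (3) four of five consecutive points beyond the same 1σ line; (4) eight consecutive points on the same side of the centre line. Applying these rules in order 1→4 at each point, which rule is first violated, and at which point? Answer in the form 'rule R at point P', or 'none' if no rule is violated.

Zone of each point (C = within 1σ̂, B = 1σ̂–2σ̂, A = 2σ̂–3σ̂, * = beyond 3σ̂; sign = side of CL): 1:-B, 2:-C, 3:-C, 4:+B, 5:+C, 6:+C, 7:-C, 8:-C, 9:-C, 10:+C, 11:+A, 12:+A
Rule 2 (two of three consecutive points beyond the same 2σ limit) is satisfied at point 12.

rule 2 at point 12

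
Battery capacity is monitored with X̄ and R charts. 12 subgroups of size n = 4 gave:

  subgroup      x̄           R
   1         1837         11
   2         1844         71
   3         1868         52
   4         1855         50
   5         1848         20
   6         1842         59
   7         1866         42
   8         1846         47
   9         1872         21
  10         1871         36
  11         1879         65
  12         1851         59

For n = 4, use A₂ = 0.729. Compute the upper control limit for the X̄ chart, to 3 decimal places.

X̄̄ = (1837 + 1844 + 1868 + 1855 + 1848 + 1842 + 1866 + 1846 + 1872 + 1871 + 1879 + 1851) / 12 = 22279.0000 / 12 = 1856.5833
R̄ = (11 + 71 + 52 + 50 + 20 + 59 + 42 + 47 + 21 + 36 + 65 + 59) / 12 = 533.0000 / 12 = 44.4167
UCL = X̄̄ + A₂·R̄ = 1856.5833 + 0.729 × 44.4167 = 1888.9631

1888.963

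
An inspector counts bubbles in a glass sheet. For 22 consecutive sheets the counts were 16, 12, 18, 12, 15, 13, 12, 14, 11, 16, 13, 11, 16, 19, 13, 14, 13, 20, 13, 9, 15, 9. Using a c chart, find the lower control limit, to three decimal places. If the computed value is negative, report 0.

c̄ = (16 + 12 + 18 + 12 + 15 + 13 + 12 + 14 + 11 + 16 + 13 + 11 + 16 + 19 + 13 + 14 + 13 + 20 + 13 + 9 + 15 + 9) / 22 = 304 / 22 = 13.8182
LCL = c̄ − 3√c̄ = 13.8182 − 3 × 3.7173 = 2.6663

2.666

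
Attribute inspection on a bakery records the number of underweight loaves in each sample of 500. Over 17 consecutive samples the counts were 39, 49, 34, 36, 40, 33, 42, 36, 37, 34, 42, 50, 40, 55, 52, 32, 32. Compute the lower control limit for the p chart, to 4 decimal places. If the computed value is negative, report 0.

p̄ = Σdᵢ / (k·n) = 683 / (17 × 500) = 0.08035
LCL = p̄ − 3·√(p̄(1−p̄)/n) = 0.08035 − 3 × 0.01216 = 0.04388

0.0439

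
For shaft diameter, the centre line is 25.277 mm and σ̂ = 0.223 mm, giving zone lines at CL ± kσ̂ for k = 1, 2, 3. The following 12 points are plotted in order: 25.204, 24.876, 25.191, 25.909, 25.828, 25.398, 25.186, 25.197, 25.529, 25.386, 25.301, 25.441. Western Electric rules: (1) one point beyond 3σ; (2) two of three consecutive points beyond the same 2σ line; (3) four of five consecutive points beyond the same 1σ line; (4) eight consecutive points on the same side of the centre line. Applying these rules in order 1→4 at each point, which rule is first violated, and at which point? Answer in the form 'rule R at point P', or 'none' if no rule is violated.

rule 2 at point 5

Zone of each point (C = within 1σ̂, B = 1σ̂–2σ̂, A = 2σ̂–3σ̂, * = beyond 3σ̂; sign = side of CL): 1:-C, 2:-B, 3:-C, 4:+A, 5:+A, 6:+C, 7:-C, 8:-C, 9:+B, 10:+C, 11:+C, 12:+C
Rule 2 (two of three consecutive points beyond the same 2σ limit) is satisfied at point 5.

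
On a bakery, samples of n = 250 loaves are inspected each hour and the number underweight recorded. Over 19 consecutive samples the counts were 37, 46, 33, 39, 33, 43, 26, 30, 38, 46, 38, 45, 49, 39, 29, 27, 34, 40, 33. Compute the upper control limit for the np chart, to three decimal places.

p̄ = Σdᵢ / (k·n) = 705 / (19 × 250) = 0.14842
UCL = np̄ + 3·√(np̄(1−p̄)) = 37.1053 + 3 × √(37.1053×0.85158) = 37.1053 + 3 × 5.6212 = 53.9689

53.969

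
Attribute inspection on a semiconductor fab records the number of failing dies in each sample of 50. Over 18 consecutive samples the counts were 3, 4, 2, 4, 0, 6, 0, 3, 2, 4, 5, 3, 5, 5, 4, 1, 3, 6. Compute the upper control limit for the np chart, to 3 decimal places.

8.625

p̄ = Σdᵢ / (k·n) = 60 / (18 × 50) = 0.06667
UCL = np̄ + 3·√(np̄(1−p̄)) = 3.3333 + 3 × √(3.3333×0.93333) = 3.3333 + 3 × 1.7638 = 8.6248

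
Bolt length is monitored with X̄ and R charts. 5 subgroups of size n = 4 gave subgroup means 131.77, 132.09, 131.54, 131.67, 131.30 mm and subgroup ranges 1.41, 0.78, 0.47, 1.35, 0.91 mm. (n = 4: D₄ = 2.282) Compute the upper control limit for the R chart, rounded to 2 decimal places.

R̄ = (1.41 + 0.78 + 0.47 + 1.35 + 0.91) / 5 = 4.9200 / 5 = 0.9840
UCL_R = D₄·R̄ = 2.282 × 0.9840 = 2.2455

2.25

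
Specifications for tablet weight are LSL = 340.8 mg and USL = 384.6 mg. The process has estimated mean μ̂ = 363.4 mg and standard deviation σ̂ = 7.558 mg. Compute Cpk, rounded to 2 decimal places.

Cpu = (USL − μ̂) / (3σ̂) = (384.6 − 363.4) / (3 × 7.558) = 0.9350; Cpl = (μ̂ − LSL) / (3σ̂) = (363.4 − 340.8) / (3 × 7.558) = 0.9967; Cpk = min(Cpu, Cpl) = 0.9350

0.93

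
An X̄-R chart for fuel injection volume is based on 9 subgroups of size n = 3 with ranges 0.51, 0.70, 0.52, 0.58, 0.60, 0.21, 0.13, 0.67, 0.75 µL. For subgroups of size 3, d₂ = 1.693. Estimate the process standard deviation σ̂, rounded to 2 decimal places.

R̄ = (0.51 + 0.70 + 0.52 + 0.58 + 0.60 + 0.21 + 0.13 + 0.67 + 0.75) / 9 = 0.5189
σ̂ = R̄ / d₂ = 0.5189 / 1.693 = 0.3065

0.31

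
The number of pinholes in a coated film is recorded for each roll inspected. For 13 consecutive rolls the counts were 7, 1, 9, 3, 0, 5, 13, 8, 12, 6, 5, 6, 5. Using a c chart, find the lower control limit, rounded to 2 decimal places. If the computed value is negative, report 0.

c̄ = (7 + 1 + 9 + 3 + 0 + 5 + 13 + 8 + 12 + 6 + 5 + 6 + 5) / 13 = 80 / 13 = 6.1538
LCL = c̄ − 3√c̄ = 6.1538 − 3 × 2.4807 = -1.2882 → 0 (cannot be negative)

0.00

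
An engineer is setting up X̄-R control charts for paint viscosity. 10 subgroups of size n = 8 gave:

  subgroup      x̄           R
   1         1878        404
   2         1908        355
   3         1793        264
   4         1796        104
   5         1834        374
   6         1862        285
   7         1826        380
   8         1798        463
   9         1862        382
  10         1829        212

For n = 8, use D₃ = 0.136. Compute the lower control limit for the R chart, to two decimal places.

43.83

R̄ = (404 + 355 + 264 + 104 + 374 + 285 + 380 + 463 + 382 + 212) / 10 = 3223.0000 / 10 = 322.3000
LCL_R = D₃·R̄ = 0.136 × 322.3000 = 43.8328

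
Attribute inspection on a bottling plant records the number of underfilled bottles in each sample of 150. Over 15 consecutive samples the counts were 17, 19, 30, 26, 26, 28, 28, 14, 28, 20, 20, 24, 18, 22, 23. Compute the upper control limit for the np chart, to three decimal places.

36.074

p̄ = Σdᵢ / (k·n) = 343 / (15 × 150) = 0.15244
UCL = np̄ + 3·√(np̄(1−p̄)) = 22.8667 + 3 × √(22.8667×0.84756) = 22.8667 + 3 × 4.4024 = 36.0737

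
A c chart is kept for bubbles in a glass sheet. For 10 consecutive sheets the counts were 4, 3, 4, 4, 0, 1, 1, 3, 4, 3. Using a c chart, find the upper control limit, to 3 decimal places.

c̄ = (4 + 3 + 4 + 4 + 0 + 1 + 1 + 3 + 4 + 3) / 10 = 27 / 10 = 2.7000
UCL = c̄ + 3√c̄ = 2.7000 + 3 × √2.7000 = 2.7000 + 3 × 1.6432 = 7.6295

7.630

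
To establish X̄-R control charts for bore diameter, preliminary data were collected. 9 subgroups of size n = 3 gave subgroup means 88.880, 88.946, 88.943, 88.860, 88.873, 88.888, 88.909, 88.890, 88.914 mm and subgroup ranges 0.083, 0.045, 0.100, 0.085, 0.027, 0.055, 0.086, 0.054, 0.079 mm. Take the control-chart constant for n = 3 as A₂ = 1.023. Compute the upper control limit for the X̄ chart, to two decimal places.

X̄̄ = (88.880 + 88.946 + 88.943 + 88.860 + 88.873 + 88.888 + 88.909 + 88.890 + 88.914) / 9 = 800.1030 / 9 = 88.9003
R̄ = (0.083 + 0.045 + 0.100 + 0.085 + 0.027 + 0.055 + 0.086 + 0.054 + 0.079) / 9 = 0.6140 / 9 = 0.0682
UCL = X̄̄ + A₂·R̄ = 88.9003 + 1.023 × 0.0682 = 88.9701

88.97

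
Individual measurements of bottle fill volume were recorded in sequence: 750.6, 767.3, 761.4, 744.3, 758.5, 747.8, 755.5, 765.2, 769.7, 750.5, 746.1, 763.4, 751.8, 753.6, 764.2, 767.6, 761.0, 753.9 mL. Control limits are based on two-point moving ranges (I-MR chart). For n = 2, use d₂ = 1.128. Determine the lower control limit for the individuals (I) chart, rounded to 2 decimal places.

X̄ = (750.6 + 767.3 + 761.4 + 744.3 + 758.5 + 747.8 + 755.5 + 765.2 + 769.7 + 750.5 + 746.1 + 763.4 + 751.8 + 753.6 + 764.2 + 767.6 + 761.0 + 753.9) / 18 = 757.3556
Moving ranges: 16.7, 5.9, 17.1, 14.2, 10.7, 7.7, 9.7, 4.5, 19.2, 4.4, 17.3, 11.6, 1.8, 10.6, 3.4, 6.6, 7.1; M̄R̄ = 168.5000 / 17 = 9.9118
LCL = X̄ − 3·M̄R̄/d₂ = 757.3556 − 3 × 9.9118 / 1.128 = 730.9945

730.99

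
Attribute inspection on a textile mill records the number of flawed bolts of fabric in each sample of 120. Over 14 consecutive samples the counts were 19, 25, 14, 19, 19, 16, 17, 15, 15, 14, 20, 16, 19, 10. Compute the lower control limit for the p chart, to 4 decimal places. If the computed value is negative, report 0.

p̄ = Σdᵢ / (k·n) = 238 / (14 × 120) = 0.14167
LCL = p̄ − 3·√(p̄(1−p̄)/n) = 0.14167 − 3 × 0.03183 = 0.04617

0.0462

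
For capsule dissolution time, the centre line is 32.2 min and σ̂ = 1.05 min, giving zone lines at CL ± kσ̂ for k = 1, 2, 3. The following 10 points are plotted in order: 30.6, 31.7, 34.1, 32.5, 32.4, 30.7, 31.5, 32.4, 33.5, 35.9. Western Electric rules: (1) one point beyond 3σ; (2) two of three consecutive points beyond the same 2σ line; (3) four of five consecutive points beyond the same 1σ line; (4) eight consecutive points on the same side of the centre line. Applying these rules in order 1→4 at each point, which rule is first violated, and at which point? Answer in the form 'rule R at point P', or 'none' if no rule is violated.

Zone of each point (C = within 1σ̂, B = 1σ̂–2σ̂, A = 2σ̂–3σ̂, * = beyond 3σ̂; sign = side of CL): 1:-B, 2:-C, 3:+B, 4:+C, 5:+C, 6:-B, 7:-C, 8:+C, 9:+B, 10:+*
Rule 1 (one point beyond the 3σ limits) is satisfied at point 10.

rule 1 at point 10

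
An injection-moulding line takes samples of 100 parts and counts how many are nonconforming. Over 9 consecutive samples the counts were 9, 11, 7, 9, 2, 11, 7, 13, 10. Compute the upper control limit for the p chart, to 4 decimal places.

p̄ = Σdᵢ / (k·n) = 79 / (9 × 100) = 0.08778
UCL = p̄ + 3·√(p̄(1−p̄)/n) = 0.08778 + 3 × √(0.08778×0.91222/100) = 0.08778 + 3 × 0.02830 = 0.17267

0.1727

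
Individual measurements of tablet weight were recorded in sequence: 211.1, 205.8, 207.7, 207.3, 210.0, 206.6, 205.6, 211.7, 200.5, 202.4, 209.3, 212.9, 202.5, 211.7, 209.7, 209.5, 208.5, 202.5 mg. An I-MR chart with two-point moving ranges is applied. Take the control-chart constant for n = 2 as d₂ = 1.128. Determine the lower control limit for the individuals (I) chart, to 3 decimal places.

196.065

X̄ = (211.1 + 205.8 + 207.7 + 207.3 + 210.0 + 206.6 + 205.6 + 211.7 + 200.5 + 202.4 + 209.3 + 212.9 + 202.5 + 211.7 + 209.7 + 209.5 + 208.5 + 202.5) / 18 = 207.5167
Moving ranges: 5.3, 1.9, 0.4, 2.7, 3.4, 1.0, 6.1, 11.2, 1.9, 6.9, 3.6, 10.4, 9.2, 2.0, 0.2, 1.0, 6.0; M̄R̄ = 73.2000 / 17 = 4.3059
LCL = X̄ − 3·M̄R̄/d₂ = 207.5167 − 3 × 4.3059 / 1.128 = 196.0649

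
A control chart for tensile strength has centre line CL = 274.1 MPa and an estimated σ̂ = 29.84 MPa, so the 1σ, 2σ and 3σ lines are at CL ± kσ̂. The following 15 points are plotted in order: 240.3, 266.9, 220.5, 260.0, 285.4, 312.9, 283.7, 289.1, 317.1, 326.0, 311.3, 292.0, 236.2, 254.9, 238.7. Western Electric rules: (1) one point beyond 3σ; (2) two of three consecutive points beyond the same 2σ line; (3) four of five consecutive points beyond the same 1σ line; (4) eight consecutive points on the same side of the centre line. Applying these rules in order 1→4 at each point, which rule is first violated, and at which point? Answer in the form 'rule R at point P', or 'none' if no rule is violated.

rule 4 at point 12

Zone of each point (C = within 1σ̂, B = 1σ̂–2σ̂, A = 2σ̂–3σ̂, * = beyond 3σ̂; sign = side of CL): 1:-B, 2:-C, 3:-B, 4:-C, 5:+C, 6:+B, 7:+C, 8:+C, 9:+B, 10:+B, 11:+B, 12:+C, 13:-B, 14:-C, 15:-B
Rule 4 (eight consecutive points on the same side of the centre line) is satisfied at point 12.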